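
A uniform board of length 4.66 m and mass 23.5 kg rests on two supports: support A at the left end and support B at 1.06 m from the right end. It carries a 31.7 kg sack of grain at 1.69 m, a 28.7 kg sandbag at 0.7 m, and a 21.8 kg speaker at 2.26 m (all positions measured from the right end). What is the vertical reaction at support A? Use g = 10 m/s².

Choose support B as the axis so its reaction then has zero moment arm.
Beam weight: 23.5 × 10 = 235 N down at 2.33 m → arm 1.27 m, τ = 235 × 1.27 = 298.4 N·m counterclockwise.
Sack of grain: 31.7 × 10 = 317 N down at 1.69 m → arm 0.63 m, τ = 317 × 0.63 = 199.7 N·m counterclockwise.
Sandbag: 28.7 × 10 = 287 N down at 0.7 m → arm 0.36 m, τ = 287 × 0.36 = 103.3 N·m clockwise.
Speaker: 21.8 × 10 = 218 N down at 2.26 m → arm 1.2 m, τ = 218 × 1.2 = 261.6 N·m counterclockwise.
Net load moment about support B = 656.4 N·m counterclockwise.
Reaction R at support A is upward at 4.66 m, arm 3.6 m → moment R × 3.6 clockwise.
Στ = 0 ⇒ R × 3.6 = 656.4 ⇒ R = 182 N.

R_A ≈ 182 N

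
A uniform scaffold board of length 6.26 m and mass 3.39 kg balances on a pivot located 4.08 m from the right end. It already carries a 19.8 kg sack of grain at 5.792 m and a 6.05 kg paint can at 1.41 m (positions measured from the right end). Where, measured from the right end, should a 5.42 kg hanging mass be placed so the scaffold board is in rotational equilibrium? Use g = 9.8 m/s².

About the pivot (at 4.08 m from the right end):
Beam weight: 3.39 × 9.8 = 33.22 N down at 3.13 m → arm 0.95 m, τ = 33.22 × 0.95 = 31.56 N·m clockwise.
Sack of grain: 19.8 × 9.8 = 194 N down at 5.792 m → arm 1.712 m, τ = 194 × 1.712 = 332.1 N·m counterclockwise.
Paint can: 6.05 × 9.8 = 59.29 N down at 1.41 m → arm 2.67 m, τ = 59.29 × 2.67 = 158.3 N·m clockwise.
Net moment of existing loads = 142.2 N·m counterclockwise.
The hanging mass weighs 5.42 × 9.8 = 53.12 N and must supply an equal clockwise moment, so its lever arm about the pivot is 142.2 / 53.12 = 2.68 m.
That puts it at 4.08 − 2.68 = 1.4 m from the right end.

x ≈ 1.4 m from the right end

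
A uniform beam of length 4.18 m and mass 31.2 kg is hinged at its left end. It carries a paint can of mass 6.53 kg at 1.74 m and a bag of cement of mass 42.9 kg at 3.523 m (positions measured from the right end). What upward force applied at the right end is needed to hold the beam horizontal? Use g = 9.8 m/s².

F ≈ 256 N

Taking torques about the left end:
Beam weight: 31.2 × 9.8 = 305.8 N down at 2.09 m → arm 2.09 m, τ = 305.8 × 2.09 = 639.1 N·m clockwise.
Paint can: 6.53 × 9.8 = 63.99 N down at 1.74 m → arm 2.44 m, τ = 63.99 × 2.44 = 156.1 N·m clockwise.
Bag of cement: 42.9 × 9.8 = 420.4 N down at 3.523 m → arm 0.657 m, τ = 420.4 × 0.657 = 276.2 N·m clockwise.
Net moment of the loads = 1071 N·m clockwise.
The upward force F acts at the right end, arm 4.18 m, giving F × 4.18 counterclockwise.
Balancing moments: F × 4.18 = 1071, giving F = 1071 / 4.18 = 256 N.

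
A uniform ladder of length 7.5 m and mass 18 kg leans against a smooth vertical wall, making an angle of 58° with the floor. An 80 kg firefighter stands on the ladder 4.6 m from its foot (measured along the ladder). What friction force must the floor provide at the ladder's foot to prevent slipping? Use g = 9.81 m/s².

Sum moments about the foot of the ladder (the floor normal and friction both act there and drop out).
Ladder weight 18×9.81 = 176.6 N acts at 3.75 m along the ladder; its horizontal arm is 3.75·cos58° = 1.987 m → τ = 350.9 N·m clockwise.
Firefighter: 80×9.81 = 784.8 N at 4.6 m → arm 2.438 m → τ = 1913 N·m clockwise.
Wall normal N acts horizontally at the top; its moment arm is the height L sinθ = 7.5·sin58° = 6.36 m, counterclockwise.
Στ = 0 ⇒ N × 6.36 = 2264 ⇒ N = 356 N.
ΣFx = 0: friction at the foot balances the wall's push, so f = N_wall = 356 N.

f ≈ 356 N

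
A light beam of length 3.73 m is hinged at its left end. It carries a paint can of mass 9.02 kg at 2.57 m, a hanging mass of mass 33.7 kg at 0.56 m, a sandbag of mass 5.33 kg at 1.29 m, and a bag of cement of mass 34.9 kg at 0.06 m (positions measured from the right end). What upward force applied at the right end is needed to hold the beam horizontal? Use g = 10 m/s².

Take moments about the left end.
Paint can: 9.02 × 10 = 90.2 N down at 2.57 m → arm 1.16 m, τ = 90.2 × 1.16 = 104.6 N·m clockwise.
Hanging mass: 33.7 × 10 = 337 N down at 0.56 m → arm 3.17 m, τ = 337 × 3.17 = 1068 N·m clockwise.
Sandbag: 5.33 × 10 = 53.3 N down at 1.29 m → arm 2.44 m, τ = 53.3 × 2.44 = 130.1 N·m clockwise.
Bag of cement: 34.9 × 10 = 349 N down at 0.06 m → arm 3.67 m, τ = 349 × 3.67 = 1281 N·m clockwise.
Net moment of the loads = 2584 N·m clockwise.
The upward force F acts at the right end, arm 3.73 m, giving F × 3.73 counterclockwise.
Στ = 0 ⇒ F × 3.73 = 2584 ⇒ F = 2584 / 3.73 = 693 N.

F ≈ 693 N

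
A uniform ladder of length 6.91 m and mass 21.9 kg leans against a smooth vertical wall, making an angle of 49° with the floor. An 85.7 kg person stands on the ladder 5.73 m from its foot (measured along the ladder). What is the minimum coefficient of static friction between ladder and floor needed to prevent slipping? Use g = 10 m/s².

Taking torques about the foot of the ladder:
Ladder weight 21.9×10 = 219 N acts at 3.455 m along the ladder; its horizontal arm is 3.455·cos49° = 2.267 m → τ = 496.5 N·m clockwise.
Person: 85.7×10 = 857 N at 5.73 m → arm 3.759 m → τ = 3221 N·m clockwise.
Wall normal N acts horizontally at the top; its moment arm is the height L sinθ = 6.91·sin49° = 5.215 m, counterclockwise.
For rotational equilibrium, N × 5.215 = 3718, so N = 712.9 N.
ΣFx = 0 ⇒ f = N_wall = 712.9 N. ΣFy = 0 ⇒ N_floor = 1076 N.
μ_min = f / N_floor = 712.9 / 1076 = 0.663.

μ_min ≈ 0.663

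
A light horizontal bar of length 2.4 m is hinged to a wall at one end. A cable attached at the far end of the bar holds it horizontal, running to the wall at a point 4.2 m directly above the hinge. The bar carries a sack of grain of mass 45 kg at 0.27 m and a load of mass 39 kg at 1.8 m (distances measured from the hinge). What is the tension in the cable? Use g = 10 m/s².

Take moments about the hinge.
Sack of grain: 45 × 10 = 450 N down at 0.27 m → arm 0.27 m, τ = 450 × 0.27 = 121.5 N·m clockwise.
Load: 39 × 10 = 390 N down at 1.8 m → arm 1.8 m, τ = 390 × 1.8 = 702 N·m clockwise.
Total clockwise load moment = 823.5 N·m.
The cable tension T acts at 2.4 m; only its component perpendicular to the bar, T sinθ, produces torque. sinθ = h/√(h²+d²) = 4.2/√(4.2²+2.4²) = 0.8682.
Balancing moments: T × 2.4 × 0.8682 = 823.5, giving T = 823.5 / 2.084 = 395 N.

T ≈ 395 N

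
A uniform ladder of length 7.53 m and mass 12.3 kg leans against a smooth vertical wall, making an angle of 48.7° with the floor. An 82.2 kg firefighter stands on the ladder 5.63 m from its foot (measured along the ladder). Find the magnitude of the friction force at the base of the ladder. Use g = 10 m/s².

About the foot of the ladder:
Ladder weight 12.3×10 = 123 N acts at 3.765 m along the ladder; its horizontal arm is 3.765·cos48.7° = 2.485 m → τ = 305.7 N·m clockwise.
Firefighter: 82.2×10 = 822 N at 5.63 m → arm 3.716 m → τ = 3055 N·m clockwise.
Wall normal N acts horizontally at the top; its moment arm is the height L sinθ = 7.53·sin48.7° = 5.657 m, counterclockwise.
For rotational equilibrium, N × 5.657 = 3361, so N = 594 N.
ΣFx = 0: friction at the foot balances the wall's push, so f = N_wall = 594 N.

f ≈ 594 N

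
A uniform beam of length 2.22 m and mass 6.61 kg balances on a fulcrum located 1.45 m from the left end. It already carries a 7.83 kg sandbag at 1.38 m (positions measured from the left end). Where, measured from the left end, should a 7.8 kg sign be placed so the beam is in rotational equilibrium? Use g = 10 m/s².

x ≈ 1.81 m from the left end

About the fulcrum (at 1.45 m from the left end):
Beam weight: 6.61 × 10 = 66.1 N down at 1.11 m → arm 0.34 m, τ = 66.1 × 0.34 = 22.47 N·m counterclockwise.
Sandbag: 7.83 × 10 = 78.3 N down at 1.38 m → arm 0.07 m, τ = 78.3 × 0.07 = 5.481 N·m counterclockwise.
Net moment of existing loads = 27.95 N·m counterclockwise.
The sign weighs 7.8 × 10 = 78 N and must supply an equal clockwise moment, so its lever arm about the fulcrum is 27.95 / 78 = 0.358 m.
That puts it at 1.45 + 0.358 = 1.81 m from the left end.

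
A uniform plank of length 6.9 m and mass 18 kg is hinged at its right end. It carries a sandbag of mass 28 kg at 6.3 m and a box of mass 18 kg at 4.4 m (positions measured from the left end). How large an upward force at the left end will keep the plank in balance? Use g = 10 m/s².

F ≈ 180 N

Take moments about the right end.
Beam weight: 18 × 10 = 180 N down at 3.45 m → arm 3.45 m, τ = 180 × 3.45 = 621 N·m counterclockwise.
Sandbag: 28 × 10 = 280 N down at 6.3 m → arm 0.6 m, τ = 280 × 0.6 = 168 N·m counterclockwise.
Box: 18 × 10 = 180 N down at 4.4 m → arm 2.5 m, τ = 180 × 2.5 = 450 N·m counterclockwise.
Net moment of the loads = 1239 N·m counterclockwise.
The upward force F acts at the left end, arm 6.9 m, giving F × 6.9 clockwise.
Στ = 0 ⇒ F × 6.9 = 1239 ⇒ F = 1239 / 6.9 = 180 N.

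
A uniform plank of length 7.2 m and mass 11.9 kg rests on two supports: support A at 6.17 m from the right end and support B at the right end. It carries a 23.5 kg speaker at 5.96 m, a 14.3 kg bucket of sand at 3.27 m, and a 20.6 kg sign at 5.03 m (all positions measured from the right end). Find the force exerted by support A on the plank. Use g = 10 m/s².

R_A ≈ 540 N

Take moments about support B.
Beam weight: 11.9 × 10 = 119 N down at 3.6 m → arm 3.6 m, τ = 119 × 3.6 = 428.4 N·m counterclockwise.
Speaker: 23.5 × 10 = 235 N down at 5.96 m → arm 5.96 m, τ = 235 × 5.96 = 1401 N·m counterclockwise.
Bucket of sand: 14.3 × 10 = 143 N down at 3.27 m → arm 3.27 m, τ = 143 × 3.27 = 467.6 N·m counterclockwise.
Sign: 20.6 × 10 = 206 N down at 5.03 m → arm 5.03 m, τ = 206 × 5.03 = 1036 N·m counterclockwise.
Net load moment about support B = 3333 N·m counterclockwise.
Reaction R at support A is upward at 6.17 m, arm 6.17 m → moment R × 6.17 clockwise.
Balancing moments: R × 6.17 = 3333, giving R = 540 N.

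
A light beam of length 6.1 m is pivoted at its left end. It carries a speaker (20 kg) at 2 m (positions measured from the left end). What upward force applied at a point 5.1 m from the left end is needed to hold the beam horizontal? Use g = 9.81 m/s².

F ≈ 76.9 N

Take moments about the left end.
Speaker: 20 × 9.81 = 196.2 N down at 2 m → arm 2 m, τ = 196.2 × 2 = 392.4 N·m clockwise.
Net moment of the loads = 392.4 N·m clockwise.
The upward force F acts at a point 5.1 m from the left end, arm 5.1 m, giving F × 5.1 counterclockwise.
For rotational equilibrium, F × 5.1 = 392.4, so F = 392.4 / 5.1 = 76.9 N.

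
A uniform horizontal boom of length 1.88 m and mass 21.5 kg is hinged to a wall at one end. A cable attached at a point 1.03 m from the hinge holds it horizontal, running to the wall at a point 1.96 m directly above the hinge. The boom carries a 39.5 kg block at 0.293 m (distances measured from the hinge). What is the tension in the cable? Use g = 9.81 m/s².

About the hinge:
Beam weight: 21.5 × 9.81 = 210.9 N down at 0.94 m → arm 0.94 m, τ = 210.9 × 0.94 = 198.2 N·m clockwise.
Block: 39.5 × 9.81 = 387.5 N down at 0.293 m → arm 0.293 m, τ = 387.5 × 0.293 = 113.5 N·m clockwise.
Total clockwise load moment = 311.7 N·m.
The cable tension T acts at 1.03 m; only its component perpendicular to the boom, T sinθ, produces torque. sinθ = h/√(h²+d²) = 1.96/√(1.96²+1.03²) = 0.8852.
For rotational equilibrium, T × 1.03 × 0.8852 = 311.7, so T = 311.7 / 0.9118 = 342 N.

T ≈ 342 N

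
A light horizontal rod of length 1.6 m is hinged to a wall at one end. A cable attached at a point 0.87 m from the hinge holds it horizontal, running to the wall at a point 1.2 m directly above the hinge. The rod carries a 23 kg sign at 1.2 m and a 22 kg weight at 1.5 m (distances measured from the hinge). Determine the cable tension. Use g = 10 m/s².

T ≈ 860 N

Choose the hinge as the axis so the unknown hinge reaction has zero arm there.
Sign: 23 × 10 = 230 N down at 1.2 m → arm 1.2 m, τ = 230 × 1.2 = 276 N·m clockwise.
Weight: 22 × 10 = 220 N down at 1.5 m → arm 1.5 m, τ = 220 × 1.5 = 330 N·m clockwise.
Total clockwise load moment = 606 N·m.
The cable tension T acts at 0.87 m; only its component perpendicular to the rod, T sinθ, produces torque. sinθ = h/√(h²+d²) = 1.2/√(1.2²+0.87²) = 0.8096.
Balancing moments: T × 0.87 × 0.8096 = 606, giving T = 606 / 0.7044 = 860 N.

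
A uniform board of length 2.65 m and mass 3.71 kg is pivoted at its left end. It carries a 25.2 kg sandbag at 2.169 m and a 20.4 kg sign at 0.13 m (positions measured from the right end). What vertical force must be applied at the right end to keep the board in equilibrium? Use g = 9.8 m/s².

Taking torques about the left end:
Beam weight: 3.71 × 9.8 = 36.36 N down at 1.325 m → arm 1.325 m, τ = 36.36 × 1.325 = 48.18 N·m clockwise.
Sandbag: 25.2 × 9.8 = 247 N down at 2.169 m → arm 0.481 m, τ = 247 × 0.481 = 118.8 N·m clockwise.
Sign: 20.4 × 9.8 = 199.9 N down at 0.13 m → arm 2.52 m, τ = 199.9 × 2.52 = 503.7 N·m clockwise.
Net moment of the loads = 670.7 N·m clockwise.
The upward force F acts at the right end, arm 2.65 m, giving F × 2.65 counterclockwise.
Setting net torque to zero: F × 2.65 = 670.7 → F = 670.7 / 2.65 = 253 N.

F ≈ 253 N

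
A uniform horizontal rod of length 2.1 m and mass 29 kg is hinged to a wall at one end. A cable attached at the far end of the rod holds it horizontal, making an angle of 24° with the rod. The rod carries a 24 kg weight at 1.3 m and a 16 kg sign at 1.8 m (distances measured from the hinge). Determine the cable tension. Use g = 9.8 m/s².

T ≈ 1040 N

Taking torques about the hinge:
Beam weight: 29 × 9.8 = 284.2 N down at 1.05 m → arm 1.05 m, τ = 284.2 × 1.05 = 298.4 N·m clockwise.
Weight: 24 × 9.8 = 235.2 N down at 1.3 m → arm 1.3 m, τ = 235.2 × 1.3 = 305.8 N·m clockwise.
Sign: 16 × 9.8 = 156.8 N down at 1.8 m → arm 1.8 m, τ = 156.8 × 1.8 = 282.2 N·m clockwise.
Total clockwise load moment = 886.4 N·m.
The cable tension T acts at 2.1 m; only its component perpendicular to the rod, T sinθ, produces torque. sin 24° = 0.4067.
For rotational equilibrium, T × 2.1 × 0.4067 = 886.4, so T = 886.4 / 0.8541 = 1040 N.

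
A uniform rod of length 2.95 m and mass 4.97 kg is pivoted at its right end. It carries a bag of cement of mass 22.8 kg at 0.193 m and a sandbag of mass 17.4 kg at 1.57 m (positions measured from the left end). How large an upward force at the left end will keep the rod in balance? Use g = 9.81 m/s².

F ≈ 313 N

Sum moments about the right end (the unknown pivot reaction has zero arm there).
Beam weight: 4.97 × 9.81 = 48.76 N down at 1.475 m → arm 1.475 m, τ = 48.76 × 1.475 = 71.92 N·m counterclockwise.
Bag of cement: 22.8 × 9.81 = 223.7 N down at 0.193 m → arm 2.757 m, τ = 223.7 × 2.757 = 616.7 N·m counterclockwise.
Sandbag: 17.4 × 9.81 = 170.7 N down at 1.57 m → arm 1.38 m, τ = 170.7 × 1.38 = 235.6 N·m counterclockwise.
Net moment of the loads = 924.2 N·m counterclockwise.
The upward force F acts at the left end, arm 2.95 m, giving F × 2.95 clockwise.
Στ = 0 ⇒ F × 2.95 = 924.2 ⇒ F = 924.2 / 2.95 = 313 N.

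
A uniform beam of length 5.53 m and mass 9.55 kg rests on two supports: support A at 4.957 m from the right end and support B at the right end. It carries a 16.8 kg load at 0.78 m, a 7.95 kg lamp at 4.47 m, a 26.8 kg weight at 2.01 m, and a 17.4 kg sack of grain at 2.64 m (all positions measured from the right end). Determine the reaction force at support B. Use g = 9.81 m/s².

R_B ≈ 424 N

Take moments about support A.
Beam weight: 9.55 × 9.81 = 93.69 N down at 2.765 m → arm 2.192 m, τ = 93.69 × 2.192 = 205.4 N·m clockwise.
Load: 16.8 × 9.81 = 164.8 N down at 0.78 m → arm 4.177 m, τ = 164.8 × 4.177 = 688.4 N·m clockwise.
Lamp: 7.95 × 9.81 = 77.99 N down at 4.47 m → arm 0.487 m, τ = 77.99 × 0.487 = 37.98 N·m clockwise.
Weight: 26.8 × 9.81 = 262.9 N down at 2.01 m → arm 2.947 m, τ = 262.9 × 2.947 = 774.8 N·m clockwise.
Sack of grain: 17.4 × 9.81 = 170.7 N down at 2.64 m → arm 2.317 m, τ = 170.7 × 2.317 = 395.5 N·m clockwise.
Net load moment about support A = 2102 N·m clockwise.
Reaction R at support B is upward at 0 m, arm 4.957 m → moment R × 4.957 counterclockwise.
For rotational equilibrium, R × 4.957 = 2102, so R = 424 N.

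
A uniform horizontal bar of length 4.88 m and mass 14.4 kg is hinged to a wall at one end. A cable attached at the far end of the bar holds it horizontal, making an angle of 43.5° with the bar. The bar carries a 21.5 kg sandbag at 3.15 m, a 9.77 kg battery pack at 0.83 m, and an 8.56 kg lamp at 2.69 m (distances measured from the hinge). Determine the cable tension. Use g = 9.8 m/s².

Sum moments about the hinge (the unknown hinge reaction has zero arm there).
Beam weight: 14.4 × 9.8 = 141.1 N down at 2.44 m → arm 2.44 m, τ = 141.1 × 2.44 = 344.3 N·m clockwise.
Sandbag: 21.5 × 9.8 = 210.7 N down at 3.15 m → arm 3.15 m, τ = 210.7 × 3.15 = 663.7 N·m clockwise.
Battery pack: 9.77 × 9.8 = 95.75 N down at 0.83 m → arm 0.83 m, τ = 95.75 × 0.83 = 79.47 N·m clockwise.
Lamp: 8.56 × 9.8 = 83.89 N down at 2.69 m → arm 2.69 m, τ = 83.89 × 2.69 = 225.7 N·m clockwise.
Total clockwise load moment = 1313 N·m.
The cable tension T acts at 4.88 m; only its component perpendicular to the bar, T sinθ, produces torque. sin 43.5° = 0.6884.
For rotational equilibrium, T × 4.88 × 0.6884 = 1313, so T = 1313 / 3.359 = 391 N.

T ≈ 391 N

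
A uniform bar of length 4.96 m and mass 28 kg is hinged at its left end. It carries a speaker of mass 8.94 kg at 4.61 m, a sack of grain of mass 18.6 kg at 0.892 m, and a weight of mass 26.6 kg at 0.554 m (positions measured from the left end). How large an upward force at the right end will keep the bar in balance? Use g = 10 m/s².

About the left end:
Beam weight: 28 × 10 = 280 N down at 2.48 m → arm 2.48 m, τ = 280 × 2.48 = 694.4 N·m clockwise.
Speaker: 8.94 × 10 = 89.4 N down at 4.61 m → arm 4.61 m, τ = 89.4 × 4.61 = 412.1 N·m clockwise.
Sack of grain: 18.6 × 10 = 186 N down at 0.892 m → arm 0.892 m, τ = 186 × 0.892 = 165.9 N·m clockwise.
Weight: 26.6 × 10 = 266 N down at 0.554 m → arm 0.554 m, τ = 266 × 0.554 = 147.4 N·m clockwise.
Net moment of the loads = 1420 N·m clockwise.
The upward force F acts at the right end, arm 4.96 m, giving F × 4.96 counterclockwise.
Setting net torque to zero: F × 4.96 = 1420 → F = 1420 / 4.96 = 286 N.

F ≈ 286 N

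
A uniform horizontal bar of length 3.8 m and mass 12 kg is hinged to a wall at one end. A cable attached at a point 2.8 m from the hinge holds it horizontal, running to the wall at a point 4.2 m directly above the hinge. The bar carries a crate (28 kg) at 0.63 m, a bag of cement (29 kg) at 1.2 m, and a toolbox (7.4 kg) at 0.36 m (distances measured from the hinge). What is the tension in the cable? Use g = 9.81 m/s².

T ≈ 328 N

About the hinge:
Beam weight: 12 × 9.81 = 117.7 N down at 1.9 m → arm 1.9 m, τ = 117.7 × 1.9 = 223.6 N·m clockwise.
Crate: 28 × 9.81 = 274.7 N down at 0.63 m → arm 0.63 m, τ = 274.7 × 0.63 = 173.1 N·m clockwise.
Bag of cement: 29 × 9.81 = 284.5 N down at 1.2 m → arm 1.2 m, τ = 284.5 × 1.2 = 341.4 N·m clockwise.
Toolbox: 7.4 × 9.81 = 72.59 N down at 0.36 m → arm 0.36 m, τ = 72.59 × 0.36 = 26.13 N·m clockwise.
Total clockwise load moment = 764.2 N·m.
The cable tension T acts at 2.8 m; only its component perpendicular to the bar, T sinθ, produces torque. sinθ = h/√(h²+d²) = 4.2/√(4.2²+2.8²) = 0.8321.
Setting net torque to zero: T × 2.8 × 0.8321 = 764.2 → T = 764.2 / 2.33 = 328 N.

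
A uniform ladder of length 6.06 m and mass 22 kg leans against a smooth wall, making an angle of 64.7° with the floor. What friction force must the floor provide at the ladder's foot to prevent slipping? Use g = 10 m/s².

Sum moments about the foot of the ladder (the floor normal and friction both act there and drop out).
Ladder weight 22×10 = 220 N acts at 3.03 m along the ladder; its horizontal arm is 3.03·cos64.7° = 1.295 m → τ = 284.9 N·m clockwise.
Wall normal N acts horizontally at the top; its moment arm is the height L sinθ = 6.06·sin64.7° = 5.479 m, counterclockwise.
Balancing moments: N × 5.479 = 284.9, giving N = 52 N.
ΣFx = 0: friction at the foot balances the wall's push, so f = N_wall = 52 N.

f ≈ 52 N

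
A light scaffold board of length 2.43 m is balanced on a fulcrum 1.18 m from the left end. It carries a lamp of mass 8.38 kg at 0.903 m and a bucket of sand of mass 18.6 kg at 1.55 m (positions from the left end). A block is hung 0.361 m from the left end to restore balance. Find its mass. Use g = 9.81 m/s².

m ≈ 5.57 kg

Sum moments about the fulcrum (at 1.18 m from the left end) (the support reaction has zero arm there).
Lamp: 8.38 × 9.81 = 82.21 N down at 0.903 m → arm 0.277 m, τ = 82.21 × 0.277 = 22.77 N·m counterclockwise.
Bucket of sand: 18.6 × 9.81 = 182.5 N down at 1.55 m → arm 0.37 m, τ = 182.5 × 0.37 = 67.53 N·m clockwise.
Net moment of known loads = 44.76 N·m clockwise.
An unknown mass m at 0.361 m has arm 0.819 m; its moment is m·g·0.819 counterclockwise.
Balancing moments: m × 9.81 × 0.819 = 44.76, giving m = 44.76 / (9.81 × 0.819) = 5.57 kg.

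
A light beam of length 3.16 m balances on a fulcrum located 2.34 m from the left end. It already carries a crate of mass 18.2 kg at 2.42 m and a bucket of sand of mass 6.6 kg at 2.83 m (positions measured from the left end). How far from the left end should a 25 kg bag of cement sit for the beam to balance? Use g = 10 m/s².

Taking torques about the fulcrum (at 2.34 m from the left end):
Crate: 18.2 × 10 = 182 N down at 2.42 m → arm 0.08 m, τ = 182 × 0.08 = 14.56 N·m clockwise.
Bucket of sand: 6.6 × 10 = 66 N down at 2.83 m → arm 0.49 m, τ = 66 × 0.49 = 32.34 N·m clockwise.
Net moment of existing loads = 46.9 N·m clockwise.
The bag of cement weighs 25 × 10 = 250 N and must supply an equal counterclockwise moment, so its lever arm about the fulcrum is 46.9 / 250 = 0.188 m.
That puts it at 2.34 − 0.188 = 2.15 m from the left end.

x ≈ 2.15 m from the left end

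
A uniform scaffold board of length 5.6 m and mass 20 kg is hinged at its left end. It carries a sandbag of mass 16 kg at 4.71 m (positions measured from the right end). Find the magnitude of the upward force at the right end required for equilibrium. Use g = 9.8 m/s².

Taking torques about the left end:
Beam weight: 20 × 9.8 = 196 N down at 2.8 m → arm 2.8 m, τ = 196 × 2.8 = 548.8 N·m clockwise.
Sandbag: 16 × 9.8 = 156.8 N down at 4.71 m → arm 0.89 m, τ = 156.8 × 0.89 = 139.6 N·m clockwise.
Net moment of the loads = 688.4 N·m clockwise.
The upward force F acts at the right end, arm 5.6 m, giving F × 5.6 counterclockwise.
Στ = 0 ⇒ F × 5.6 = 688.4 ⇒ F = 688.4 / 5.6 = 123 N.

F ≈ 123 N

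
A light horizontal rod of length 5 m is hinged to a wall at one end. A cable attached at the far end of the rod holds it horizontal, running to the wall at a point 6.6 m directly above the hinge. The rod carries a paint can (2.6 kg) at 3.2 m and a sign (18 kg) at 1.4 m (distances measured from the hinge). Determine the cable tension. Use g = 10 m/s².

About the hinge:
Paint can: 2.6 × 10 = 26 N down at 3.2 m → arm 3.2 m, τ = 26 × 3.2 = 83.2 N·m clockwise.
Sign: 18 × 10 = 180 N down at 1.4 m → arm 1.4 m, τ = 180 × 1.4 = 252 N·m clockwise.
Total clockwise load moment = 335.2 N·m.
The cable tension T acts at 5 m; only its component perpendicular to the rod, T sinθ, produces torque. sinθ = h/√(h²+d²) = 6.6/√(6.6²+5²) = 0.7971.
Στ = 0 ⇒ T × 5 × 0.7971 = 335.2 ⇒ T = 335.2 / 3.986 = 84.1 N.

T ≈ 84.1 N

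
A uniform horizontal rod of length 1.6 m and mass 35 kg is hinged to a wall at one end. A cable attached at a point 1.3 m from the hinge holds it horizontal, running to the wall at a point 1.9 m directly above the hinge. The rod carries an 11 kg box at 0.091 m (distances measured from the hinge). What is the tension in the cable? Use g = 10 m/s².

About the hinge:
Beam weight: 35 × 10 = 350 N down at 0.8 m → arm 0.8 m, τ = 350 × 0.8 = 280 N·m clockwise.
Box: 11 × 10 = 110 N down at 0.091 m → arm 0.091 m, τ = 110 × 0.091 = 10.01 N·m clockwise.
Total clockwise load moment = 290 N·m.
The cable tension T acts at 1.3 m; only its component perpendicular to the rod, T sinθ, produces torque. sinθ = h/√(h²+d²) = 1.9/√(1.9²+1.3²) = 0.8253.
Στ = 0 ⇒ T × 1.3 × 0.8253 = 290 ⇒ T = 290 / 1.073 = 270 N.

T ≈ 270 N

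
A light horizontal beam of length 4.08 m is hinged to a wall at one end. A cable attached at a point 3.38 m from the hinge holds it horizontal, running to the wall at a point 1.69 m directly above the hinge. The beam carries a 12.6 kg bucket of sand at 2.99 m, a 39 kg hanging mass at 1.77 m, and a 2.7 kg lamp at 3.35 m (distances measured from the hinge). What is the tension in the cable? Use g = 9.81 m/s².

T ≈ 751 N

Taking torques about the hinge:
Bucket of sand: 12.6 × 9.81 = 123.6 N down at 2.99 m → arm 2.99 m, τ = 123.6 × 2.99 = 369.6 N·m clockwise.
Hanging mass: 39 × 9.81 = 382.6 N down at 1.77 m → arm 1.77 m, τ = 382.6 × 1.77 = 677.2 N·m clockwise.
Lamp: 2.7 × 9.81 = 26.49 N down at 3.35 m → arm 3.35 m, τ = 26.49 × 3.35 = 88.74 N·m clockwise.
Total clockwise load moment = 1136 N·m.
The cable tension T acts at 3.38 m; only its component perpendicular to the beam, T sinθ, produces torque. sinθ = h/√(h²+d²) = 1.69/√(1.69²+3.38²) = 0.4472.
Balancing moments: T × 3.38 × 0.4472 = 1136, giving T = 1136 / 1.512 = 751 N.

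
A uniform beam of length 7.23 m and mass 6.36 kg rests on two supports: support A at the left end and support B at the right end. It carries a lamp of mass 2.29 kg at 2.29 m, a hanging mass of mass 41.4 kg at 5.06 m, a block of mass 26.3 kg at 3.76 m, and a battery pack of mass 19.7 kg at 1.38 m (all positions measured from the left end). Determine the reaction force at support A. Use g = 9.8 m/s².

Taking torques about support B:
Beam weight: 6.36 × 9.8 = 62.33 N down at 3.615 m → arm 3.615 m, τ = 62.33 × 3.615 = 225.3 N·m counterclockwise.
Lamp: 2.29 × 9.8 = 22.44 N down at 2.29 m → arm 4.94 m, τ = 22.44 × 4.94 = 110.9 N·m counterclockwise.
Hanging mass: 41.4 × 9.8 = 405.7 N down at 5.06 m → arm 2.17 m, τ = 405.7 × 2.17 = 880.4 N·m counterclockwise.
Block: 26.3 × 9.8 = 257.7 N down at 3.76 m → arm 3.47 m, τ = 257.7 × 3.47 = 894.2 N·m counterclockwise.
Battery pack: 19.7 × 9.8 = 193.1 N down at 1.38 m → arm 5.85 m, τ = 193.1 × 5.85 = 1130 N·m counterclockwise.
Net load moment about support B = 3241 N·m counterclockwise.
Reaction R at support A is upward at 0 m, arm 7.23 m → moment R × 7.23 clockwise.
Balancing moments: R × 7.23 = 3241, giving R = 448 N.

R_A ≈ 448 N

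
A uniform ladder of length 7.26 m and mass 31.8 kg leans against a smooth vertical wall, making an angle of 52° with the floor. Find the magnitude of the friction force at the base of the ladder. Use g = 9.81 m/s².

Sum moments about the foot of the ladder (the floor normal and friction both act there and drop out).
Ladder weight 31.8×9.81 = 312 N acts at 3.63 m along the ladder; its horizontal arm is 3.63·cos52° = 2.235 m → τ = 697.3 N·m clockwise.
Wall normal N acts horizontally at the top; its moment arm is the height L sinθ = 7.26·sin52° = 5.721 m, counterclockwise.
Setting net torque to zero: N × 5.721 = 697.3 → N = 122 N.
ΣFx = 0: friction at the foot balances the wall's push, so f = N_wall = 122 N.

f ≈ 122 N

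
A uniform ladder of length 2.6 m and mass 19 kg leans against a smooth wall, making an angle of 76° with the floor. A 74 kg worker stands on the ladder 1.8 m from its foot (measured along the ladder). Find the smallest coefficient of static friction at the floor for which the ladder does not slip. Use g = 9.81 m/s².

μ_min ≈ 0.163

Sum moments about the foot of the ladder (the floor normal and friction both act there and drop out).
Ladder weight 19×9.81 = 186.4 N acts at 1.3 m along the ladder; its horizontal arm is 1.3·cos76° = 0.3145 m → τ = 58.62 N·m clockwise.
Worker: 74×9.81 = 725.9 N at 1.8 m → arm 0.4355 m → τ = 316.1 N·m clockwise.
Wall normal N acts horizontally at the top; its moment arm is the height L sinθ = 2.6·sin76° = 2.523 m, counterclockwise.
Στ = 0 ⇒ N × 2.523 = 374.7 ⇒ N = 148.5 N.
ΣFx = 0 ⇒ f = N_wall = 148.5 N. ΣFy = 0 ⇒ N_floor = 912.3 N.
μ_min = f / N_floor = 148.5 / 912.3 = 0.163.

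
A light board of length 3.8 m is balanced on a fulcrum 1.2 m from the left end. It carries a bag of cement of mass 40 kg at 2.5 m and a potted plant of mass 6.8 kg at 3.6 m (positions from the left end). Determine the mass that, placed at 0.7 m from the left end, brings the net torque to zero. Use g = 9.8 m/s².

Taking torques about the fulcrum (at 1.2 m from the left end):
Bag of cement: 40 × 9.8 = 392 N down at 2.5 m → arm 1.3 m, τ = 392 × 1.3 = 509.6 N·m clockwise.
Potted plant: 6.8 × 9.8 = 66.64 N down at 3.6 m → arm 2.4 m, τ = 66.64 × 2.4 = 159.9 N·m clockwise.
Net moment of known loads = 669.5 N·m clockwise.
An unknown mass m at 0.7 m has arm 0.5 m; its moment is m·g·0.5 counterclockwise.
Balancing moments: m × 9.8 × 0.5 = 669.5, giving m = 669.5 / (9.8 × 0.5) = 137 kg.

m ≈ 137 kg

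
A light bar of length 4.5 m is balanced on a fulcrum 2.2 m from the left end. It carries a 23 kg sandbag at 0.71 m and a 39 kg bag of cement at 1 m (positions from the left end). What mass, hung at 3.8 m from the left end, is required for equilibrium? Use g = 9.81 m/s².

Taking torques about the fulcrum (at 2.2 m from the left end):
Sandbag: 23 × 9.81 = 225.6 N down at 0.71 m → arm 1.49 m, τ = 225.6 × 1.49 = 336.1 N·m counterclockwise.
Bag of cement: 39 × 9.81 = 382.6 N down at 1 m → arm 1.2 m, τ = 382.6 × 1.2 = 459.1 N·m counterclockwise.
Net moment of known loads = 795.2 N·m counterclockwise.
An unknown mass m at 3.8 m has arm 1.6 m; its moment is m·g·1.6 clockwise.
Balancing moments: m × 9.81 × 1.6 = 795.2, giving m = 795.2 / (9.81 × 1.6) = 50.7 kg.

m ≈ 50.7 kg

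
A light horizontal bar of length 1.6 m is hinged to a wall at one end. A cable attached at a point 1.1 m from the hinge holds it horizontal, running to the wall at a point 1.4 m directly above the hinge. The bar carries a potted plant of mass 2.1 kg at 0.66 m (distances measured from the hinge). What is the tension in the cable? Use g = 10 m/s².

Choose the hinge as the axis so the unknown hinge reaction has zero arm there.
Potted plant: 2.1 × 10 = 21 N down at 0.66 m → arm 0.66 m, τ = 21 × 0.66 = 13.86 N·m clockwise.
Total clockwise load moment = 13.86 N·m.
The cable tension T acts at 1.1 m; only its component perpendicular to the bar, T sinθ, produces torque. sinθ = h/√(h²+d²) = 1.4/√(1.4²+1.1²) = 0.7863.
For rotational equilibrium, T × 1.1 × 0.7863 = 13.86, so T = 13.86 / 0.8649 = 16 N.

T ≈ 16 N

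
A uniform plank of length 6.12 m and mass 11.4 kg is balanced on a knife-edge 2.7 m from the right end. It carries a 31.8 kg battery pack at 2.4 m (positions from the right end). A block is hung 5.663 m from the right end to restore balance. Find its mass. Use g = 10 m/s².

Choose the knife-edge (at 2.7 m from the right end) as the axis so the support reaction has zero arm there.
Beam weight: 11.4 × 10 = 114 N down at 3.06 m → arm 0.36 m, τ = 114 × 0.36 = 41.04 N·m counterclockwise.
Battery pack: 31.8 × 10 = 318 N down at 2.4 m → arm 0.3 m, τ = 318 × 0.3 = 95.4 N·m clockwise.
Net moment of known loads = 54.36 N·m clockwise.
An unknown mass m at 5.663 m has arm 2.963 m; its moment is m·g·2.963 counterclockwise.
Στ = 0 ⇒ m × 10 × 2.963 = 54.36 ⇒ m = 54.36 / (10 × 2.963) = 1.83 kg.

m ≈ 1.83 kg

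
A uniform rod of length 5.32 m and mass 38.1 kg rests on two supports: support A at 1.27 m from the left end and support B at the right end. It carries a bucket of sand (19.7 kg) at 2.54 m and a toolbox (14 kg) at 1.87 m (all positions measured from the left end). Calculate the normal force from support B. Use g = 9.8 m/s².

Taking torques about support A:
Beam weight: 38.1 × 9.8 = 373.4 N down at 2.66 m → arm 1.39 m, τ = 373.4 × 1.39 = 519 N·m clockwise.
Bucket of sand: 19.7 × 9.8 = 193.1 N down at 2.54 m → arm 1.27 m, τ = 193.1 × 1.27 = 245.2 N·m clockwise.
Toolbox: 14 × 9.8 = 137.2 N down at 1.87 m → arm 0.6 m, τ = 137.2 × 0.6 = 82.32 N·m clockwise.
Net load moment about support A = 846.5 N·m clockwise.
Reaction R at support B is upward at 5.32 m, arm 4.05 m → moment R × 4.05 counterclockwise.
For rotational equilibrium, R × 4.05 = 846.5, so R = 209 N.

R_B ≈ 209 N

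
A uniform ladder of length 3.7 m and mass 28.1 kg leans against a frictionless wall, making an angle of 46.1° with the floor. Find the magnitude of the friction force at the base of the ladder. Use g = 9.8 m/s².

f ≈ 133 N

About the foot of the ladder:
Ladder weight 28.1×9.8 = 275.4 N acts at 1.85 m along the ladder; its horizontal arm is 1.85·cos46.1° = 1.283 m → τ = 353.3 N·m clockwise.
Wall normal N acts horizontally at the top; its moment arm is the height L sinθ = 3.7·sin46.1° = 2.666 m, counterclockwise.
Setting net torque to zero: N × 2.666 = 353.3 → N = 133 N.
ΣFx = 0: friction at the foot balances the wall's push, so f = N_wall = 133 N.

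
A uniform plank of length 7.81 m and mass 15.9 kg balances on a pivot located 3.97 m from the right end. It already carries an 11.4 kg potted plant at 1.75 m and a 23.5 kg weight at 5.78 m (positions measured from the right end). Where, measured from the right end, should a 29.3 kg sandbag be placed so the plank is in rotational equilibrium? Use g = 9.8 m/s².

About the pivot (at 3.97 m from the right end):
Beam weight: 15.9 × 9.8 = 155.8 N down at 3.905 m → arm 0.065 m, τ = 155.8 × 0.065 = 10.13 N·m clockwise.
Potted plant: 11.4 × 9.8 = 111.7 N down at 1.75 m → arm 2.22 m, τ = 111.7 × 2.22 = 248 N·m clockwise.
Weight: 23.5 × 9.8 = 230.3 N down at 5.78 m → arm 1.81 m, τ = 230.3 × 1.81 = 416.8 N·m counterclockwise.
Net moment of existing loads = 158.7 N·m counterclockwise.
The sandbag weighs 29.3 × 9.8 = 287.1 N and must supply an equal clockwise moment, so its lever arm about the pivot is 158.7 / 287.1 = 0.553 m.
That puts it at 3.97 − 0.553 = 3.42 m from the right end.

x ≈ 3.42 m from the right end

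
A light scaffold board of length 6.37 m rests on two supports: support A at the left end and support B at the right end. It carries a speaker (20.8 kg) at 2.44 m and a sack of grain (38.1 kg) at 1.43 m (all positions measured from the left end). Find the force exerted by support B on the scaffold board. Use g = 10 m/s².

Taking torques about support A:
Speaker: 20.8 × 10 = 208 N down at 2.44 m → arm 2.44 m, τ = 208 × 2.44 = 507.5 N·m clockwise.
Sack of grain: 38.1 × 10 = 381 N down at 1.43 m → arm 1.43 m, τ = 381 × 1.43 = 544.8 N·m clockwise.
Net load moment about support A = 1052 N·m clockwise.
Reaction R at support B is upward at 6.37 m, arm 6.37 m → moment R × 6.37 counterclockwise.
Balancing moments: R × 6.37 = 1052, giving R = 165 N.

R_B ≈ 165 N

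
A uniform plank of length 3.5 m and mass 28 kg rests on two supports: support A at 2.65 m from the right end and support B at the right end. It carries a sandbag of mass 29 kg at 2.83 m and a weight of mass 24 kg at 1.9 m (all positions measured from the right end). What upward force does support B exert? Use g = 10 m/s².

R_B ≈ 143 N

Sum moments about support A (its reaction then has zero moment arm).
Beam weight: 28 × 10 = 280 N down at 1.75 m → arm 0.9 m, τ = 280 × 0.9 = 252 N·m clockwise.
Sandbag: 29 × 10 = 290 N down at 2.83 m → arm 0.18 m, τ = 290 × 0.18 = 52.2 N·m counterclockwise.
Weight: 24 × 10 = 240 N down at 1.9 m → arm 0.75 m, τ = 240 × 0.75 = 180 N·m clockwise.
Net load moment about support A = 379.8 N·m clockwise.
Reaction R at support B is upward at 0 m, arm 2.65 m → moment R × 2.65 counterclockwise.
For rotational equilibrium, R × 2.65 = 379.8, so R = 143 N.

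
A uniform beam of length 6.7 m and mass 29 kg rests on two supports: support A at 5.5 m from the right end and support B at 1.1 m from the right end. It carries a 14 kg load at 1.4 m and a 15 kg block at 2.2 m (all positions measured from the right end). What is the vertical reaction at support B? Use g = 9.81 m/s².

Choose support A as the axis so its reaction then has zero moment arm.
Beam weight: 29 × 9.81 = 284.5 N down at 3.35 m → arm 2.15 m, τ = 284.5 × 2.15 = 611.7 N·m clockwise.
Load: 14 × 9.81 = 137.3 N down at 1.4 m → arm 4.1 m, τ = 137.3 × 4.1 = 562.9 N·m clockwise.
Block: 15 × 9.81 = 147.2 N down at 2.2 m → arm 3.3 m, τ = 147.2 × 3.3 = 485.8 N·m clockwise.
Net load moment about support A = 1660 N·m clockwise.
Reaction R at support B is upward at 1.1 m, arm 4.4 m → moment R × 4.4 counterclockwise.
Balancing moments: R × 4.4 = 1660, giving R = 377 N.

R_B ≈ 377 N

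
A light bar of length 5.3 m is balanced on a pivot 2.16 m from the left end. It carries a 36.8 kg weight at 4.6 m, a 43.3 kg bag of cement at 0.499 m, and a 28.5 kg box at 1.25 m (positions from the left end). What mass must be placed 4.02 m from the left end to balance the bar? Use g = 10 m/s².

Choose the pivot (at 2.16 m from the left end) as the axis so the support reaction has zero arm there.
Weight: 36.8 × 10 = 368 N down at 4.6 m → arm 2.44 m, τ = 368 × 2.44 = 897.9 N·m clockwise.
Bag of cement: 43.3 × 10 = 433 N down at 0.499 m → arm 1.661 m, τ = 433 × 1.661 = 719.2 N·m counterclockwise.
Box: 28.5 × 10 = 285 N down at 1.25 m → arm 0.91 m, τ = 285 × 0.91 = 259.4 N·m counterclockwise.
Net moment of known loads = 80.7 N·m counterclockwise.
An unknown mass m at 4.02 m has arm 1.86 m; its moment is m·g·1.86 clockwise.
Balancing moments: m × 10 × 1.86 = 80.7, giving m = 80.7 / (10 × 1.86) = 4.34 kg.

m ≈ 4.34 kg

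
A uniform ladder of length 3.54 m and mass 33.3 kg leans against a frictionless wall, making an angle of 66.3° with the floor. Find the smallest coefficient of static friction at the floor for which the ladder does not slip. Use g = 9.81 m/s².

Choose the foot of the ladder as the axis so the floor normal and friction both act there and drop out.
Ladder weight 33.3×9.81 = 326.7 N acts at 1.77 m along the ladder; its horizontal arm is 1.77·cos66.3° = 0.7114 m → τ = 232.4 N·m clockwise.
Wall normal N acts horizontally at the top; its moment arm is the height L sinθ = 3.54·sin66.3° = 3.241 m, counterclockwise.
Setting net torque to zero: N × 3.241 = 232.4 → N = 71.71 N.
ΣFx = 0 ⇒ f = N_wall = 71.71 N. ΣFy = 0 ⇒ N_floor = 326.7 N.
μ_min = f / N_floor = 71.71 / 326.7 = 0.219.

μ_min ≈ 0.219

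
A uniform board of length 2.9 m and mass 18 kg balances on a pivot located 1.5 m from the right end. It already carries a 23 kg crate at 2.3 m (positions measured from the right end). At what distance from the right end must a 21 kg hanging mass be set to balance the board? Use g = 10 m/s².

Take moments about the pivot (at 1.5 m from the right end).
Beam weight: 18 × 10 = 180 N down at 1.45 m → arm 0.05 m, τ = 180 × 0.05 = 9 N·m clockwise.
Crate: 23 × 10 = 230 N down at 2.3 m → arm 0.8 m, τ = 230 × 0.8 = 184 N·m counterclockwise.
Net moment of existing loads = 175 N·m counterclockwise.
The hanging mass weighs 21 × 10 = 210 N and must supply an equal clockwise moment, so its lever arm about the pivot is 175 / 210 = 0.833 m.
That puts it at 1.5 − 0.833 = 0.667 m from the right end.

x ≈ 0.667 m from the right end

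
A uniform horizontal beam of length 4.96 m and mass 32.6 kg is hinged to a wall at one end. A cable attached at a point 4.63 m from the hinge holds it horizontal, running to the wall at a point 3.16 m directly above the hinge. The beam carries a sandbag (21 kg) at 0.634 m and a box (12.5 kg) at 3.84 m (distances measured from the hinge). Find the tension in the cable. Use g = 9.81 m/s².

T ≈ 534 N

Sum moments about the hinge (the unknown hinge reaction has zero arm there).
Beam weight: 32.6 × 9.81 = 319.8 N down at 2.48 m → arm 2.48 m, τ = 319.8 × 2.48 = 793.1 N·m clockwise.
Sandbag: 21 × 9.81 = 206 N down at 0.634 m → arm 0.634 m, τ = 206 × 0.634 = 130.6 N·m clockwise.
Box: 12.5 × 9.81 = 122.6 N down at 3.84 m → arm 3.84 m, τ = 122.6 × 3.84 = 470.8 N·m clockwise.
Total clockwise load moment = 1394 N·m.
The cable tension T acts at 4.63 m; only its component perpendicular to the beam, T sinθ, produces torque. sinθ = h/√(h²+d²) = 3.16/√(3.16²+4.63²) = 0.5637.
Setting net torque to zero: T × 4.63 × 0.5637 = 1394 → T = 1394 / 2.61 = 534 N.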